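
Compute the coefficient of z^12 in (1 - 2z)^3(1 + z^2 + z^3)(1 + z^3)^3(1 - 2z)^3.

(1 - 2z)^3 has coefficients 1,-6,12,-8 for degrees 0…3.
(1 + z^2 + z^3) has coefficients 1,0,1,1,0,0,0,0,0,0,0,0,0 for degrees 0…12.
Multiplying by (1 + z^3)^3 gives running coefficients 1,0,1,4,0,3,6,0,3,4,0,1,1 for degrees 0…12.
Finally multiplying by (1 - 2z)^3, the product of all factors after the first has coefficients 1,-6,13,-10,-12,43,-44,0,51,-62,12,25,-37 for degrees 0…12.
[z^12] = 1·(-37) − 6·25 + 12·12 − 8·(-62) = 453.

453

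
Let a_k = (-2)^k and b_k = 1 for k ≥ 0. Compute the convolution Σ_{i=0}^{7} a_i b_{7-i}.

This is [x^7] in the product of the two ordinary generating functions.
Σ = 1·1 − 2·1 + 4·1 − 8·1 + 16·1 − 32·1 + 64·1 − 128·1 = -85.

-85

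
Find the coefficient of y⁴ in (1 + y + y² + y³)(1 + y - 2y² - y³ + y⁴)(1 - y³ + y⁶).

(1 + y + y² + y³) has coefficients 1,1,1,1 for degrees 0…3.
(1 + y - 2y² - y³ + y⁴) has coefficients 1,1,-2,-1,1 for degrees 0…4.
Finally multiplying by (1 - y³ + y⁶), the product of all factors after the first has coefficients 1,1,-2,-2,0 for degrees 0…4.
[y⁴] = 1·0 + 1·(-2) + 1·(-2) + 1·1 = -3.

-3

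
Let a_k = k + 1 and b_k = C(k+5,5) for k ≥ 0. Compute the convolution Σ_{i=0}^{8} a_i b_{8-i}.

The convolution is the t^8 coefficient of A(t)B(t).
Σ = 1·1287 + 2·792 + 3·462 + 4·252 + 5·126 + 6·56 + 7·21 + 8·6 + 9·1 = 6435.

6435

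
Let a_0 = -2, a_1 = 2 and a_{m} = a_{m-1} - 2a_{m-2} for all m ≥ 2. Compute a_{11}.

2

The ordinary generating function has denominator 1 - t + 2t^2.
Iterating the recurrence: a_0,…,a_{11} = -2, 2, 6, 2, -10, -14, 6, 34, 22, -46, -90, 2.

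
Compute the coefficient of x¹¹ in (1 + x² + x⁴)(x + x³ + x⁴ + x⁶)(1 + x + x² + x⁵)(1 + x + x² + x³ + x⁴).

(1 + x² + x⁴) has coefficients 1,0,1,0,1 for degrees 0…4.
(x + x³ + x⁴ + x⁶) has coefficients 0,1,0,1,1,0,1,0,0,0,0,0 for degrees 0…11.
Multiplying by (1 + x + x² + x⁵) gives running coefficients 0,1,1,2,2,2,3,1,2,1,0,1 for degrees 0…11.
Finally multiplying by (1 + x + x² + x³ + x⁴), the product of all factors after the first has coefficients 0,1,2,4,6,8,10,10,10,9,7,5 for degrees 0…11.
[x¹¹] = 1·5 + 1·9 + 1·10 = 24.

24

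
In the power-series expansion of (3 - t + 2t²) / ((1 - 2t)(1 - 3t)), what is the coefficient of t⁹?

The denominator gives the recurrence a_n = 5a_(n−1) − 6a_(n−2) for n ≥ 3; the numerator fixes a_0 = 3, a_1 = 14, a_2 = 54.
Iterating: 3, 14, 54, 186, 606, 1914, 5934, 18186, 55326, 167514, so a_9 = 167514.

167514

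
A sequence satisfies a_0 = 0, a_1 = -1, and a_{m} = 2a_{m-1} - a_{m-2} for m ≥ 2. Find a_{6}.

-6

The ordinary generating function has denominator 1 - 2q + q^2.
Iterating the recurrence: a_0,…,a_{6} = 0, -1, -2, -3, -4, -5, -6.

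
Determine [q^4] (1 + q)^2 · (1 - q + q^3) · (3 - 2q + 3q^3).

(1 + q)^2 has coefficients 1,2,1 for degrees 0…2.
(1 - q + q^3) has coefficients 1,-1,0,1,0 for degrees 0…4.
Finally multiplying by (3 - 2q + 3q^3), the product of all factors after the first has coefficients 3,-5,2,6,-5 for degrees 0…4.
[q^4] = 1·(-5) + 2·6 + 1·2 = 9.

9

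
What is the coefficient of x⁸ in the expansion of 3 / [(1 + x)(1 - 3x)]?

Partial fractions give a closed form: a_n = (3/4)·(-1)^n + (9/4)·3^n.
At n = 8: a_8 = 14763.

14763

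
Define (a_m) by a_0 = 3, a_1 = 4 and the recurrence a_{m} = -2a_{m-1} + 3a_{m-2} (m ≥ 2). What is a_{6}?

-179

The ordinary generating function has denominator 1 + 2t - 3t^2.
Iterating the recurrence: a_0,…,a_{6} = 3, 4, 1, 10, -17, 64, -179.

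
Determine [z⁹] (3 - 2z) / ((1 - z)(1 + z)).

-2

The denominator gives the recurrence a_n = a_(n−2) for n ≥ 2; the numerator fixes a_0 = 3, a_1 = -2.
Iterating: 3, -2, 3, -2, 3, -2, 3, -2, 3, -2, so a_9 = -2.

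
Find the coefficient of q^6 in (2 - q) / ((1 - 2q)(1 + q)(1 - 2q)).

The denominator gives the recurrence a_n = 3a_(n−1) − 4a_(n−3) for n ≥ 3; the numerator fixes a_0 = 2, a_1 = 5, a_2 = 15.
Iterating: 2, 5, 15, 37, 91, 213, 491, so a_6 = 491.

491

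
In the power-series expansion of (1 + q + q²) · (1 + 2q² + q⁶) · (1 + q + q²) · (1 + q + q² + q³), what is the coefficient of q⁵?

(1 + q + q²) has coefficients 1,1,1 for degrees 0…2.
(1 + 2q² + q⁶) has coefficients 1,0,2,0,0,0 for degrees 0…5.
Multiplying by (1 + q + q²) gives running coefficients 1,1,3,2,2,0 for degrees 0…5.
Finally multiplying by (1 + q + q² + q³), the product of all factors after the first has coefficients 1,2,5,7,8,7 for degrees 0…5.
[q⁵] = 1·7 + 1·8 + 1·7 = 22.

22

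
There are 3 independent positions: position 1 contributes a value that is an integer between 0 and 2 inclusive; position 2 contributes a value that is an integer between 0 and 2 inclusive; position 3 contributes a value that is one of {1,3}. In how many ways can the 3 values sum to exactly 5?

4

The generating function for the choices is (1 + y + y²)·(1 + y + y²)·(y + y³); the count is [y⁵].
(1 + y + y²) has coefficients 1,1,1 for degrees 0…2.
(1 + y + y²) has coefficients 1,1,1,0,0,0 for degrees 0…5.
Finally multiplying by (y + y³), the product of all factors after the first has coefficients 0,1,1,2,1,1 for degrees 0…5.
[y⁵] = 1·1 + 1·1 + 1·2 = 4.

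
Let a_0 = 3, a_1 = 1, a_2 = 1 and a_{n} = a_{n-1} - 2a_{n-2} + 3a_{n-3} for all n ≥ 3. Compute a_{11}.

The ordinary generating function has denominator 1 - z + 2z^2 - 3z^3.
Iterating the recurrence: a_0,…,a_{11} = 3, 1, 1, 8, 9, -4, 2, 37, 21, -47, 22, 179.

179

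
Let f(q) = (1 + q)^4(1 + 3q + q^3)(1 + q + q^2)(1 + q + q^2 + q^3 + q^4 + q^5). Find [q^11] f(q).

(1 + q)^4 has coefficients 1,4,6,4,1 for degrees 0…4.
(1 + 3q + q^3) has coefficients 1,3,0,1,0,0,0,0,0,0,0,0 for degrees 0…11.
Multiplying by (1 + q + q^2) gives running coefficients 1,4,4,4,1,1,0,0,0,0,0,0 for degrees 0…11.
Finally multiplying by (1 + q + q^2 + q^3 + q^4 + q^5), the product of all factors after the first has coefficients 1,5,9,13,14,15,14,10,6,2,1,0 for degrees 0…11.
[q^11] = 1·0 + 4·1 + 6·2 + 4·6 + 1·10 = 50.

50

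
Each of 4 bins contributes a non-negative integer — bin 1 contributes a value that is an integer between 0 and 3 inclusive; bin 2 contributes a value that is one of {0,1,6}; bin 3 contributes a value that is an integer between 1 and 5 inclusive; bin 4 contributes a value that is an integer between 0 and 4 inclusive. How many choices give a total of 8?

33

The generating function for the choices is (1 + y + y^2 + y^3)·(1 + y + y^6)·(y + y^2 + y^3 + y^4 + y^5)·(1 + y + y^2 + y^3 + y^4); the count is [y^8].
(1 + y + y^2 + y^3) has coefficients 1,1,1,1 for degrees 0…3.
(1 + y + y^6) has coefficients 1,1,0,0,0,0,1,0,0 for degrees 0…8.
Multiplying by (y + y^2 + y^3 + y^4 + y^5) gives running coefficients 0,1,2,2,2,2,1,1,1 for degrees 0…8.
Finally multiplying by (1 + y + y^2 + y^3 + y^4), the product of all factors after the first has coefficients 0,1,3,5,7,9,9,8,7 for degrees 0…8.
[y^8] = 1·7 + 1·8 + 1·9 + 1·9 = 33.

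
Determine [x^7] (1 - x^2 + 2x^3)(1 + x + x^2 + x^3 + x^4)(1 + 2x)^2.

(1 - x^2 + 2x^3) has coefficients 1,0,-1,2 for degrees 0…3.
(1 + x + x^2 + x^3 + x^4) has coefficients 1,1,1,1,1,0,0,0 for degrees 0…7.
Finally multiplying by (1 + 2x)^2, the product of all factors after the first has coefficients 1,5,9,9,9,8,4,0 for degrees 0…7.
[x^7] = 1·0 − 1·8 + 2·9 = 10.

10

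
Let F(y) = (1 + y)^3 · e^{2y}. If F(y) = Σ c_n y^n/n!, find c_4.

304

The EGF product rule gives c_4 = Σ_{k_1+k_2=4} C(4; k_1,k_2) · ∏ g_i(k_i), where (1+y)^3 gives the falling factorial (3)_k; e^{2y} gives (2)^k.
g_1(k) for k = 0…4: 1, 3, 6, 6, 0.
g_2(k) for k = 0…4: 1, 2, 4, 8, 16.
c_4 = Σ_k C(4,k)·g_1(k)·g_2(4−k) = 1·1·16 + 4·3·8 + 6·6·4 + 4·6·2 = 16 + 96 + 144 + 48 = 304.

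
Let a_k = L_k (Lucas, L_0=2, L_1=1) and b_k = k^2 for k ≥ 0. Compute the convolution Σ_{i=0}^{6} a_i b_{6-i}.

The convolution is the t^6 coefficient of A(t)B(t).
Σ = 2·36 + 1·25 + 3·16 + 4·9 + 7·4 + 11·1 + 18·0 = 220.

220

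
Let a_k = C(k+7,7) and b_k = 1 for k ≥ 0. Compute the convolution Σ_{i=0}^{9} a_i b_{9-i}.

The convolution is the x^9 coefficient of A(x)B(x).
Σ = 1·1 + 8·1 + 36·1 + 120·1 + 330·1 + 792·1 + 1716·1 + 3432·1 + 6435·1 + 11440·1 = 24310.

24310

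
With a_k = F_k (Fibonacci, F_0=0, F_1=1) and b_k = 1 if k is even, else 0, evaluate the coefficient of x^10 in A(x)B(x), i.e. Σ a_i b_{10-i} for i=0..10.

88

The convolution is the x^10 coefficient of A(x)B(x).
Σ = 0·1 + 1·0 + 1·1 + 2·0 + 3·1 + 5·0 + 8·1 + 13·0 + 21·1 + 34·0 + 55·1 = 88.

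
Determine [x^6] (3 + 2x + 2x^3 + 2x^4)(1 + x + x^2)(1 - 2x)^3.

(3 + 2x + 2x^3 + 2x^4) has coefficients 3,2,0,2,2 for degrees 0…4.
(1 + x + x^2) has coefficients 1,1,1,0,0,0,0 for degrees 0…6.
Finally multiplying by (1 - 2x)^3, the product of all factors after the first has coefficients 1,-5,7,-2,4,-8,0 for degrees 0…6.
[x^6] = 3·0 + 2·(-8) + 2·(-2) + 2·7 = -6.

-6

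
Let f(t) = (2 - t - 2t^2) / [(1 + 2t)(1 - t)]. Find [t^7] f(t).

The denominator gives the recurrence a_n = −a_(n−1) + 2a_(n−2) for n ≥ 3; the numerator fixes a_0 = 2, a_1 = -3, a_2 = 5.
Iterating: 2, -3, 5, -11, 21, -43, 85, -171, so a_7 = -171.

-171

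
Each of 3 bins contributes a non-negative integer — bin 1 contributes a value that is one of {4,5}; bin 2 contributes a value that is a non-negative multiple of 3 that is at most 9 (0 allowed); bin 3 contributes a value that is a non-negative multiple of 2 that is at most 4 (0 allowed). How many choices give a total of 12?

2

The generating function for the choices is (x^4 + x^5)·(1 + x^3 + x^6 + x^9)·(1 + x^2 + x^4); the count is [x^12].
(x^4 + x^5) has coefficients 0,0,0,0,1,1 for degrees 0…5.
(1 + x^3 + x^6 + x^9) has coefficients 1,0,0,1,0,0,1,0,0,1,0,0,0 for degrees 0…12.
Finally multiplying by (1 + x^2 + x^4), the product of all factors after the first has coefficients 1,0,1,1,1,1,1,1,1,1,1,1,0 for degrees 0…12.
[x^12] = 1·1 + 1·1 = 2.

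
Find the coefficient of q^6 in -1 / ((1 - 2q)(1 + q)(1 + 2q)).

Partial fractions give a closed form: a_n = (-1/3)·2^n + (1/3)·(-1)^n + (-1)·(-2)^n.
At n = 6: a_6 = -85.

-85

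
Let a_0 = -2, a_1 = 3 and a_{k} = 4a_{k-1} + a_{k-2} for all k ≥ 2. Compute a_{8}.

58606

The ordinary generating function has denominator 1 - 4t - t^2.
Iterating the recurrence: a_0,…,a_{8} = -2, 3, 10, 43, 182, 771, 3266, 13835, 58606.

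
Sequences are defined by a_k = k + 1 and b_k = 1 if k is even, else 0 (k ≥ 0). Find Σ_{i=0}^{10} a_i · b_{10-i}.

36

This is [x^10] in the product of the two ordinary generating functions.
Σ = 1·1 + 2·0 + 3·1 + 4·0 + 5·1 + 6·0 + 7·1 + 8·0 + 9·1 + 10·0 + 11·1 = 36.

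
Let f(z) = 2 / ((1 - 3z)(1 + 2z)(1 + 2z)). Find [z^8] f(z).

The denominator gives the recurrence a_n = −a_(n−1) + 8a_(n−2) + 12a_(n−3) for n ≥ 3; the numerator fixes a_0 = 2, a_1 = -2, a_2 = 18.
Iterating: 2, -2, 18, -10, 130, 6, 914, 694, 6690, so a_8 = 6690.

6690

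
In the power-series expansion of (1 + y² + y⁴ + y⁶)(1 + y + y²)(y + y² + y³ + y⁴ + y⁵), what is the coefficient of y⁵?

(1 + y² + y⁴ + y⁶) has coefficients 1,0,1,0,1,0 for degrees 0…5.
(1 + y + y²) has coefficients 1,1,1,0,0,0 for degrees 0…5.
Finally multiplying by (y + y² + y³ + y⁴ + y⁵), the product of all factors after the first has coefficients 0,1,2,3,3,3 for degrees 0…5.
[y⁵] = 1·3 + 1·3 + 1·1 = 7.

7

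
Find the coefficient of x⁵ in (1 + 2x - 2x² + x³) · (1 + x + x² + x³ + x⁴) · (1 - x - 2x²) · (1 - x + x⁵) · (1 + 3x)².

(1 + 2x - 2x² + x³) has coefficients 1,2,-2,1 for degrees 0…3.
(1 + x + x² + x³ + x⁴) has coefficients 1,1,1,1,1,0 for degrees 0…5.
Multiplying by (1 - x - 2x²) gives running coefficients 1,0,-2,-2,-2,-3 for degrees 0…5.
Multiplying by (1 - x + x⁵) gives running coefficients 1,-1,-2,0,0,0 for degrees 0…5.
Finally multiplying by (1 + 3x)², the product of all factors after the first has coefficients 1,5,1,-21,-18,0 for degrees 0…5.
[x⁵] = 1·0 + 2·(-18) − 2·(-21) + 1·1 = 7.

7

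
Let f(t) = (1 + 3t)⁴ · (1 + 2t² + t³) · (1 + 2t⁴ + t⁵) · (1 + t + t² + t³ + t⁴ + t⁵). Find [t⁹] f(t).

(1 + 3t)⁴ has coefficients 1,12,54,108,81 for degrees 0…4.
(1 + 2t² + t³) has coefficients 1,0,2,1,0,0,0,0,0,0 for degrees 0…9.
Multiplying by (1 + 2t⁴ + t⁵) gives running coefficients 1,0,2,1,2,1,4,4,1,0 for degrees 0…9.
Finally multiplying by (1 + t + t² + t³ + t⁴ + t⁵), the product of all factors after the first has coefficients 1,1,3,4,6,7,10,14,13,12 for degrees 0…9.
[t⁹] = 1·12 + 12·13 + 54·14 + 108·10 + 81·7 = 2571.

2571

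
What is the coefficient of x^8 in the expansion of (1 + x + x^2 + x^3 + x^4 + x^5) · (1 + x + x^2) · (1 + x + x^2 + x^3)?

6

(1 + x + x^2 + x^3 + x^4 + x^5) has coefficients 1,1,1,1,1,1 for degrees 0…5.
(1 + x + x^2) has coefficients 1,1,1,0,0,0,0,0,0 for degrees 0…8.
Finally multiplying by (1 + x + x^2 + x^3), the product of all factors after the first has coefficients 1,2,3,3,2,1,0,0,0 for degrees 0…8.
[x^8] = 1·0 + 1·0 + 1·0 + 1·1 + 1·2 + 1·3 = 6.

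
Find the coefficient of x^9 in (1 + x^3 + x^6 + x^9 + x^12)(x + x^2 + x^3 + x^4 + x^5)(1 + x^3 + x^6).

(1 + x^3 + x^6 + x^9 + x^12) has coefficients 1,0,0,1,0,0,1,0,0,1 for degrees 0…9.
(x + x^2 + x^3 + x^4 + x^5) has coefficients 0,1,1,1,1,1,0,0,0,0 for degrees 0…9.
Finally multiplying by (1 + x^3 + x^6), the product of all factors after the first has coefficients 0,1,1,1,2,2,1,2,2,1 for degrees 0…9.
[x^9] = 1·1 + 1·1 + 1·1 + 1·0 = 3.

3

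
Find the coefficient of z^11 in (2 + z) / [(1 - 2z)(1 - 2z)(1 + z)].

The denominator gives the recurrence a_n = 3a_(n−1) − 4a_(n−3) for n ≥ 3; the numerator fixes a_0 = 2, a_1 = 7, a_2 = 21.
Iterating: 2, 7, 21, 55, 137, 327, 761, 1735, 3897, 8647, 19001, 41415, so a_11 = 41415.

41415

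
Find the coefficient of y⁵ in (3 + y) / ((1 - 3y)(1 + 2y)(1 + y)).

301

Partial fractions give a closed form: a_n = (3/2)·3^n + (2)·(-2)^n + (-1/2)·(-1)^n.
At n = 5: a_5 = 301.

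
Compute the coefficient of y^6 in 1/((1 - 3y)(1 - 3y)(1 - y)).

The denominator gives the recurrence a_n = 7a_(n−1) − 15a_(n−2) + 9a_(n−3) for n ≥ 3; the numerator fixes a_0 = 1, a_1 = 7, a_2 = 34.
Iterating: 1, 7, 34, 142, 547, 2005, 7108, so a_6 = 7108.

7108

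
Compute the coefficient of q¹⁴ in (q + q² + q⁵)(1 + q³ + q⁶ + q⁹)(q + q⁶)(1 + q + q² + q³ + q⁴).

9

(q + q² + q⁵) has coefficients 0,1,1,0,0,1 for degrees 0…5.
(1 + q³ + q⁶ + q⁹) has coefficients 1,0,0,1,0,0,1,0,0,1,0,0,0,0,0 for degrees 0…14.
Multiplying by (q + q⁶) gives running coefficients 0,1,0,0,1,0,1,1,0,1,1,0,1,0,0 for degrees 0…14.
Finally multiplying by (1 + q + q² + q³ + q⁴), the product of all factors after the first has coefficients 0,1,1,1,2,2,2,3,3,3,4,3,3,3,2 for degrees 0…14.
[q¹⁴] = 1·3 + 1·3 + 1·3 = 9.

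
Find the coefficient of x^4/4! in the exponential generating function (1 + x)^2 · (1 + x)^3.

The EGF product rule gives c_4 = Σ_{k_1+k_2=4} C(4; k_1,k_2) · ∏ g_i(k_i), where (1+x)^2 gives the falling factorial (2)_k; (1+x)^3 gives the falling factorial (3)_k.
g_1(k) for k = 0…4: 1, 2, 2, 0, 0.
g_2(k) for k = 0…4: 1, 3, 6, 6, 0.
c_4 = Σ_k C(4,k)·g_1(k)·g_2(4−k) = 4·2·6 + 6·2·6 = 48 + 72 = 120.

120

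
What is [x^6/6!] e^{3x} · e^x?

The EGF product rule gives c_6 = Σ_{k_1+k_2=6} C(6; k_1,k_2) · ∏ g_i(k_i), where e^{3x} gives (3)^k; e^x gives (1)^k.
g_1(k) for k = 0…6: 1, 3, 9, 27, 81, 243, 729.
g_2(k) for k = 0…6: 1, 1, 1, 1, 1, 1, 1.
c_6 = Σ_k C(6,k)·g_1(k)·g_2(6−k) = 1·1·1 + 6·3·1 + 15·9·1 + 20·27·1 + 15·81·1 + 6·243·1 + 1·729·1 = 1 + 18 + 135 + 540 + 1215 + 1458 + 729 = 4096.

4096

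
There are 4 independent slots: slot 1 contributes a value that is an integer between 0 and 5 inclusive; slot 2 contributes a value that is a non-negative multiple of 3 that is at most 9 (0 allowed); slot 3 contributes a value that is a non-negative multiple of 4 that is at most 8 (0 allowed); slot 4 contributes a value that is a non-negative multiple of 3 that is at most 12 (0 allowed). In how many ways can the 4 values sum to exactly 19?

The generating function for the choices is (1 + x + x^2 + x^3 + x^4 + x^5)·(1 + x^3 + x^6 + x^9)·(1 + x^4 + x^8)·(1 + x^3 + x^6 + x^9 + x^12); the count is [x^19].
(1 + x + x^2 + x^3 + x^4 + x^5) has coefficients 1,1,1,1,1,1 for degrees 0…5.
(1 + x^3 + x^6 + x^9) has coefficients 1,0,0,1,0,0,1,0,0,1,0,0,0,0,0,0,0,0,0,0 for degrees 0…19.
Multiplying by (1 + x^4 + x^8) gives running coefficients 1,0,0,1,1,0,1,1,1,1,1,1,0,1,1,0,0,1,0,0 for degrees 0…19.
Finally multiplying by (1 + x^3 + x^6 + x^9 + x^12), the product of all factors after the first has coefficients 1,0,0,2,1,0,3,2,1,4,3,2,4,4,3,3,4,4,2,3 for degrees 0…19.
[x^19] = 1·3 + 1·2 + 1·4 + 1·4 + 1·3 + 1·3 = 19.

19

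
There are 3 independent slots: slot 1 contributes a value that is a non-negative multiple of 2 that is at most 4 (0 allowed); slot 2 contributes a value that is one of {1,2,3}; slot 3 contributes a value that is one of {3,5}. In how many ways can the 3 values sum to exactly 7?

The generating function for the choices is (1 + q² + q⁴)·(q + q² + q³)·(q³ + q⁵); the count is [q⁷].
(1 + q² + q⁴) has coefficients 1,0,1,0,1 for degrees 0…4.
(q + q² + q³) has coefficients 0,1,1,1,0,0,0,0 for degrees 0…7.
Finally multiplying by (q³ + q⁵), the product of all factors after the first has coefficients 0,0,0,0,1,1,2,1 for degrees 0…7.
[q⁷] = 1·1 + 1·1 + 1·0 = 2.

2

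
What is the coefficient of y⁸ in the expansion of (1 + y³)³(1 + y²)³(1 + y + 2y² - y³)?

(1 + y³)³ has coefficients 1,0,0,3,0,0,3,0,0 for degrees 0…8.
(1 + y²)³ has coefficients 1,0,3,0,3,0,1,0,0 for degrees 0…8.
Finally multiplying by (1 + y + 2y² - y³), the product of all factors after the first has coefficients 1,1,5,2,9,0,7,-2,2 for degrees 0…8.
[y⁸] = 1·2 + 3·0 + 3·5 = 17.

17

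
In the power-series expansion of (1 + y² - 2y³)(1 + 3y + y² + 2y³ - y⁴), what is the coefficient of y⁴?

-6

(1 + y² - 2y³) has coefficients 1,0,1,-2 for degrees 0…3.
(1 + 3y + y² + 2y³ - y⁴) has coefficients 1,3,1,2,-1 for degrees 0…4.
[y⁴] = 1·(-1) + 1·1 − 2·3 = -6.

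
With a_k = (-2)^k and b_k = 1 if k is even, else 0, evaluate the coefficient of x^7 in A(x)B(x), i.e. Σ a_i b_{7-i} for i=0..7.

Write out a_i and b_{7-i} for i = 0,…,7 and sum the products.
Σ = 1·0 − 2·1 + 4·0 − 8·1 + 16·0 − 32·1 + 64·0 − 128·1 = -170.

-170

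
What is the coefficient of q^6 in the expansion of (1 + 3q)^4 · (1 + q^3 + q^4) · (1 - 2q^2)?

-26

(1 + 3q)^4 has coefficients 1,12,54,108,81 for degrees 0…4.
(1 + q^3 + q^4) has coefficients 1,0,0,1,1,0,0 for degrees 0…6.
Finally multiplying by (1 - 2q^2), the product of all factors after the first has coefficients 1,0,-2,1,1,-2,-2 for degrees 0…6.
[q^6] = 1·(-2) + 12·(-2) + 54·1 + 108·1 + 81·(-2) = -26.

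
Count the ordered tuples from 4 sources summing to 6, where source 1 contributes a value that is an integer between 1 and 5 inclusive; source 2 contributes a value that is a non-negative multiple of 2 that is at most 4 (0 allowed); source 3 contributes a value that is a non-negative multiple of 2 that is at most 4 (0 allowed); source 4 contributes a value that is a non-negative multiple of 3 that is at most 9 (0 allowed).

8

The generating function for the choices is (t + t² + t³ + t⁴ + t⁵)·(1 + t² + t⁴)·(1 + t² + t⁴)·(1 + t³ + t⁶ + t⁹); the count is [t⁶].
(t + t² + t³ + t⁴ + t⁵) has coefficients 0,1,1,1,1,1 for degrees 0…5.
(1 + t² + t⁴) has coefficients 1,0,1,0,1,0,0 for degrees 0…6.
Multiplying by (1 + t² + t⁴) gives running coefficients 1,0,2,0,3,0,2 for degrees 0…6.
Finally multiplying by (1 + t³ + t⁶ + t⁹), the product of all factors after the first has coefficients 1,0,2,1,3,2,3 for degrees 0…6.
[t⁶] = 1·2 + 1·3 + 1·1 + 1·2 + 1·0 = 8.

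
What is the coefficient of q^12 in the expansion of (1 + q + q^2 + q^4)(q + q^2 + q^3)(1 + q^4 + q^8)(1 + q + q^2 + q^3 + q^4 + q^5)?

18

(1 + q + q^2 + q^4) has coefficients 1,1,1,0,1 for degrees 0…4.
(q + q^2 + q^3) has coefficients 0,1,1,1,0,0,0,0,0,0,0,0,0 for degrees 0…12.
Multiplying by (1 + q^4 + q^8) gives running coefficients 0,1,1,1,0,1,1,1,0,1,1,1,0 for degrees 0…12.
Finally multiplying by (1 + q + q^2 + q^3 + q^4 + q^5), the product of all factors after the first has coefficients 0,1,2,3,3,4,5,5,4,4,5,5,4 for degrees 0…12.
[q^12] = 1·4 + 1·5 + 1·5 + 1·4 = 18.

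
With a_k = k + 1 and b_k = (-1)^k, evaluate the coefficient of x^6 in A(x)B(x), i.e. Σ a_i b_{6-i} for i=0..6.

The convolution is the x^6 coefficient of A(x)B(x).
Σ = 1·1 + 2·(-1) + 3·1 + 4·(-1) + 5·1 + 6·(-1) + 7·1 = 4.

4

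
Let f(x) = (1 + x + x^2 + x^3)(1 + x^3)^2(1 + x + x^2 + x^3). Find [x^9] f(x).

6

(1 + x + x^2 + x^3) has coefficients 1,1,1,1 for degrees 0…3.
(1 + x^3)^2 has coefficients 1,0,0,2,0,0,1,0,0,0 for degrees 0…9.
Finally multiplying by (1 + x + x^2 + x^3), the product of all factors after the first has coefficients 1,1,1,3,2,2,3,1,1,1 for degrees 0…9.
[x^9] = 1·1 + 1·1 + 1·1 + 1·3 = 6.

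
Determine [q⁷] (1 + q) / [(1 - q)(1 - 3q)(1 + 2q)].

2607

Partial fractions give a closed form: a_n = (-1/3)·1^n + (6/5)·3^n + (2/15)·(-2)^n.
At n = 7: a_7 = 2607.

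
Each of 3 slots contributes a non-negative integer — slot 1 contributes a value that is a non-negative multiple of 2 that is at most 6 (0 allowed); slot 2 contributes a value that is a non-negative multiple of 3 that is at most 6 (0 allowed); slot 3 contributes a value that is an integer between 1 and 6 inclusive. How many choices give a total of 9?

The generating function for the choices is (1 + y^2 + y^4 + y^6)·(1 + y^3 + y^6)·(y + y^2 + y^3 + y^4 + y^5 + y^6); the count is [y^9].
(1 + y^2 + y^4 + y^6) has coefficients 1,0,1,0,1,0,1 for degrees 0…6.
(1 + y^3 + y^6) has coefficients 1,0,0,1,0,0,1,0,0,0 for degrees 0…9.
Finally multiplying by (y + y^2 + y^3 + y^4 + y^5 + y^6), the product of all factors after the first has coefficients 0,1,1,1,2,2,2,2,2,2 for degrees 0…9.
[y^9] = 1·2 + 1·2 + 1·2 + 1·1 = 7.

7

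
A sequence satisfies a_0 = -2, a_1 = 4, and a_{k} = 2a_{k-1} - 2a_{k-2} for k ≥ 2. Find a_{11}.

256

The ordinary generating function has denominator 1 - 2z + 2z^2.
Iterating the recurrence: a_0,…,a_{11} = -2, 4, 12, 16, 8, -16, -48, -64, -32, 64, 192, 256.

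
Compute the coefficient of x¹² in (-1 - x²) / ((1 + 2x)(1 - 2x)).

The denominator gives the recurrence a_n = 4a_(n−2) for n ≥ 3; the numerator fixes a_0 = -1, a_1 = 0, a_2 = -5.
Iterating: -1, 0, -5, 0, -20, 0, -80, 0, -320, 0, -1280, 0, -5120, so a_12 = -5120.

-5120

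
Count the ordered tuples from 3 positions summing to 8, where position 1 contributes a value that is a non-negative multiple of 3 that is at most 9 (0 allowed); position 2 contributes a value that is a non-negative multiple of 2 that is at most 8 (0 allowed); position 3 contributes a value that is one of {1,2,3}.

4

The generating function for the choices is (1 + x^3 + x^6 + x^9)·(1 + x^2 + x^4 + x^6 + x^8)·(x + x^2 + x^3); the count is [x^8].
(1 + x^3 + x^6 + x^9) has coefficients 1,0,0,1,0,0,1,0,0 for degrees 0…8.
(1 + x^2 + x^4 + x^6 + x^8) has coefficients 1,0,1,0,1,0,1,0,1 for degrees 0…8.
Finally multiplying by (x + x^2 + x^3), the product of all factors after the first has coefficients 0,1,1,2,1,2,1,2,1 for degrees 0…8.
[x^8] = 1·1 + 1·2 + 1·1 = 4.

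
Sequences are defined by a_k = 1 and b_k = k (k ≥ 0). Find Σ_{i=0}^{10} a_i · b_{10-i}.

55

Write out a_i and b_{10-i} for i = 0,…,10 and sum the products.
Σ = 1·10 + 1·9 + 1·8 + 1·7 + 1·6 + 1·5 + 1·4 + 1·3 + 1·2 + 1·1 + 1·0 = 55.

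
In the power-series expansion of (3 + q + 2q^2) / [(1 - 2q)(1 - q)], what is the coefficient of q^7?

1018

The denominator gives the recurrence a_n = 3a_(n−1) − 2a_(n−2) for n ≥ 3; the numerator fixes a_0 = 3, a_1 = 10, a_2 = 26.
Iterating: 3, 10, 26, 58, 122, 250, 506, 1018, so a_7 = 1018.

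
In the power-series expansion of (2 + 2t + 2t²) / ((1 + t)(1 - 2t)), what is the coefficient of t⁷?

The denominator gives the recurrence a_n = a_(n−1) + 2a_(n−2) for n ≥ 3; the numerator fixes a_0 = 2, a_1 = 4, a_2 = 10.
Iterating: 2, 4, 10, 18, 38, 74, 150, 298, so a_7 = 298.

298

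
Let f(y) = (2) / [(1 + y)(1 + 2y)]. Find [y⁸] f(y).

1022

Partial fractions give a closed form: a_n = (-2)·(-1)^n + (4)·(-2)^n.
At n = 8: a_8 = 1022.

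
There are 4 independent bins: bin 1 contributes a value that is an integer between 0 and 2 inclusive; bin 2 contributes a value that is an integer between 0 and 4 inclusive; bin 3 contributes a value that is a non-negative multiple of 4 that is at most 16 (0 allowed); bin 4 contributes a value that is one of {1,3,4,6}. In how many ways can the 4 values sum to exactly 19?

15

The generating function for the choices is (1 + z + z^2)·(1 + z + z^2 + z^3 + z^4)·(1 + z^4 + z^8 + z^12 + z^16)·(z + z^3 + z^4 + z^6); the count is [z^19].
(1 + z + z^2) has coefficients 1,1,1 for degrees 0…2.
(1 + z + z^2 + z^3 + z^4) has coefficients 1,1,1,1,1,0,0,0,0,0,0,0,0,0,0,0,0,0,0,0 for degrees 0…19.
Multiplying by (1 + z^4 + z^8 + z^12 + z^16) gives running coefficients 1,1,1,1,2,1,1,1,2,1,1,1,2,1,1,1,2,1,1,1 for degrees 0…19.
Finally multiplying by (z + z^3 + z^4 + z^6), the product of all factors after the first has coefficients 0,1,1,2,3,4,4,5,5,5,5,5,5,5,5,5,5,5,5,5 for degrees 0…19.
[z^19] = 1·5 + 1·5 + 1·5 = 15.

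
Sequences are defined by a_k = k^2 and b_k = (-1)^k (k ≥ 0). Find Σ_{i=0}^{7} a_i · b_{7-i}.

Write out a_i and b_{7-i} for i = 0,…,7 and sum the products.
Σ = 0·(-1) + 1·1 + 4·(-1) + 9·1 + 16·(-1) + 25·1 + 36·(-1) + 49·1 = 28.

28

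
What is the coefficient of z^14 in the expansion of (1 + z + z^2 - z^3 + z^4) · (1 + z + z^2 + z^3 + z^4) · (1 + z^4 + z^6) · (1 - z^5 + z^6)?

(1 + z + z^2 - z^3 + z^4) has coefficients 1,1,1,-1,1 for degrees 0…4.
(1 + z + z^2 + z^3 + z^4) has coefficients 1,1,1,1,1,0,0,0,0,0,0,0,0,0,0 for degrees 0…14.
Multiplying by (1 + z^4 + z^6) gives running coefficients 1,1,1,1,2,1,2,2,2,1,1,0,0,0,0 for degrees 0…14.
Finally multiplying by (1 - z^5 + z^6), the product of all factors after the first has coefficients 1,1,1,1,2,0,2,2,2,0,2,-1,0,0,1 for degrees 0…14.
[z^14] = 1·1 + 1·0 + 1·0 − 1·(-1) + 1·2 = 4.

4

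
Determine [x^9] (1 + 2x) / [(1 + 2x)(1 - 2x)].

512

Partial fractions give a closed form: a_n = (1)·2^n.
At n = 9: a_9 = 512.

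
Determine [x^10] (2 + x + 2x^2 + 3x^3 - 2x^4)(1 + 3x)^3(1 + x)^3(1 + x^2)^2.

816

(2 + x + 2x^2 + 3x^3 - 2x^4) has coefficients 2,1,2,3,-2 for degrees 0…4.
(1 + 3x)^3 has coefficients 1,9,27,27,0,0,0,0,0,0,0 for degrees 0…10.
Multiplying by (1 + x)^3 gives running coefficients 1,12,57,136,171,108,27,0,0,0,0 for degrees 0…10.
Finally multiplying by (1 + x^2)^2, the product of all factors after the first has coefficients 1,12,59,160,286,392,426,352,225,108,27 for degrees 0…10.
[x^10] = 2·27 + 1·108 + 2·225 + 3·352 − 2·426 = 816.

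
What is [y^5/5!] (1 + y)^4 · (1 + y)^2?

720

The EGF product rule gives c_5 = Σ_{k_1+k_2=5} C(5; k_1,k_2) · ∏ g_i(k_i), where (1+y)^4 gives the falling factorial (4)_k; (1+y)^2 gives the falling factorial (2)_k.
g_1(k) for k = 0…5: 1, 4, 12, 24, 24, 0.
g_2(k) for k = 0…5: 1, 2, 2, 0, 0, 0.
c_5 = Σ_k C(5,k)·g_1(k)·g_2(5−k) = 10·24·2 + 5·24·2 = 480 + 240 = 720.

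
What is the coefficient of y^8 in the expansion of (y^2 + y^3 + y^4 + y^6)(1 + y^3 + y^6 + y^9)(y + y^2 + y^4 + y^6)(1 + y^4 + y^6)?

(y^2 + y^3 + y^4 + y^6) has coefficients 0,0,1,1,1,0,1 for degrees 0…6.
(1 + y^3 + y^6 + y^9) has coefficients 1,0,0,1,0,0,1,0,0 for degrees 0…8.
Multiplying by (y + y^2 + y^4 + y^6) gives running coefficients 0,1,1,0,2,1,1,2,1 for degrees 0…8.
Finally multiplying by (1 + y^4 + y^6), the product of all factors after the first has coefficients 0,1,1,0,2,2,2,3,4 for degrees 0…8.
[y^8] = 1·2 + 1·2 + 1·2 + 1·1 = 7.

7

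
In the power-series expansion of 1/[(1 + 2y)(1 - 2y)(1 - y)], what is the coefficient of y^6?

The denominator gives the recurrence a_n = a_(n−1) + 4a_(n−2) − 4a_(n−3) for n ≥ 3; the numerator fixes a_0 = 1, a_1 = 1, a_2 = 5.
Iterating: 1, 1, 5, 5, 21, 21, 85, so a_6 = 85.

85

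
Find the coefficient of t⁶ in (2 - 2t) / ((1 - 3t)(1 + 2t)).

660

The denominator gives the recurrence a_n = a_(n−1) + 6a_(n−2) for n ≥ 3; the numerator fixes a_0 = 2, a_1 = 0, a_2 = 12.
Iterating: 2, 0, 12, 12, 84, 156, 660, so a_6 = 660.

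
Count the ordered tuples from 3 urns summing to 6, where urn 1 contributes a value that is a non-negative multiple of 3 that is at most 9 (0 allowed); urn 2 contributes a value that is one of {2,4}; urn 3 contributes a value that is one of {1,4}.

The generating function for the choices is (1 + z^3 + z^6 + z^9)·(z^2 + z^4)·(z + z^4); the count is [z^6].
(1 + z^3 + z^6 + z^9) has coefficients 1,0,0,1,0,0,1 for degrees 0…6.
(z^2 + z^4) has coefficients 0,0,1,0,1,0,0 for degrees 0…6.
Finally multiplying by (z + z^4), the product of all factors after the first has coefficients 0,0,0,1,0,1,1 for degrees 0…6.
[z^6] = 1·1 + 1·1 + 1·0 = 2.

2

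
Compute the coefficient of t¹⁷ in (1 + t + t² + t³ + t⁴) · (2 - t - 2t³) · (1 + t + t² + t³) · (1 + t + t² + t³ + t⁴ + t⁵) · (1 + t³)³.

-125

(1 + t + t² + t³ + t⁴) has coefficients 1,1,1,1,1 for degrees 0…4.
(2 - t - 2t³) has coefficients 2,-1,0,-2,0,0,0,0,0,0,0,0,0,0,0,0,0,0 for degrees 0…17.
Multiplying by (1 + t + t² + t³) gives running coefficients 2,1,1,-1,-3,-2,-2,0,0,0,0,0,0,0,0,0,0,0 for degrees 0…17.
Multiplying by (1 + t + t² + t³ + t⁴ + t⁵) gives running coefficients 2,3,4,3,0,-2,-6,-7,-8,-7,-4,-2,0,0,0,0,0,0 for degrees 0…17.
Finally multiplying by (1 + t³)³, the product of all factors after the first has coefficients 2,3,4,9,9,10,9,2,-2,-14,-22,-28,-36,-33,-32,-27,-19,-14 for degrees 0…17.
[t¹⁷] = 1·(-14) + 1·(-19) + 1·(-27) + 1·(-32) + 1·(-33) = -125.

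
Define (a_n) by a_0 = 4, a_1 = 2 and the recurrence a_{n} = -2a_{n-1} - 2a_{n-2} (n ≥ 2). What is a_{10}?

-192

The ordinary generating function has denominator 1 + 2y + 2y^2.
Iterating the recurrence: a_0,…,a_{10} = 4, 2, -12, 20, -16, -8, 48, -80, 64, 32, -192.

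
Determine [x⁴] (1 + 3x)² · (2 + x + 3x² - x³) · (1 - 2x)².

(1 + 3x)² has coefficients 1,6,9 for degrees 0…2.
(2 + x + 3x² - x³) has coefficients 2,1,3,-1,0 for degrees 0…4.
Finally multiplying by (1 - 2x)², the product of all factors after the first has coefficients 2,-7,7,-9,16 for degrees 0…4.
[x⁴] = 1·16 + 6·(-9) + 9·7 = 25.

25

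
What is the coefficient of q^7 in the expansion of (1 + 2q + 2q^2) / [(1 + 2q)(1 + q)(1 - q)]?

The denominator gives the recurrence a_n = −2a_(n−1) + a_(n−2) + 2a_(n−3) for n ≥ 3; the numerator fixes a_0 = 1, a_1 = 0, a_2 = 3.
Iterating: 1, 0, 3, -4, 11, -20, 43, -84, so a_7 = -84.

-84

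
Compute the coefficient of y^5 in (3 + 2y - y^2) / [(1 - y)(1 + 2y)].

-36

The denominator gives the recurrence a_n = −a_(n−1) + 2a_(n−2) for n ≥ 3; the numerator fixes a_0 = 3, a_1 = -1, a_2 = 6.
Iterating: 3, -1, 6, -8, 20, -36, so a_5 = -36.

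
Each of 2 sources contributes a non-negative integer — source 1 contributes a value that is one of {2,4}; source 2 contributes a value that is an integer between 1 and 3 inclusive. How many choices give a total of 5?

The generating function for the choices is (q² + q⁴)·(q + q² + q³); the count is [q⁵].
(q² + q⁴) has coefficients 0,0,1,0,1 for degrees 0…4.
(q + q² + q³) has coefficients 0,1,1,1,0,0 for degrees 0…5.
[q⁵] = 1·1 + 1·1 = 2.

2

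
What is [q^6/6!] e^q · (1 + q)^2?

The EGF product rule gives c_6 = Σ_{k_1+k_2=6} C(6; k_1,k_2) · ∏ g_i(k_i), where e^q gives (1)^k; (1+q)^2 gives the falling factorial (2)_k.
g_1(k) for k = 0…6: 1, 1, 1, 1, 1, 1, 1.
g_2(k) for k = 0…6: 1, 2, 2, 0, 0, 0, 0.
c_6 = Σ_k C(6,k)·g_1(k)·g_2(6−k) = 15·1·2 + 6·1·2 + 1·1·1 = 30 + 12 + 1 = 43.

43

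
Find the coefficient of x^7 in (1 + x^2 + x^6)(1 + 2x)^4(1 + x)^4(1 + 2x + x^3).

1991

(1 + x^2 + x^6) has coefficients 1,0,1,0,0,0,1 for degrees 0…6.
(1 + 2x)^4 has coefficients 1,8,24,32,16,0,0,0 for degrees 0…7.
Multiplying by (1 + x)^4 gives running coefficients 1,12,62,180,321,360,248,96 for degrees 0…7.
Finally multiplying by (1 + 2x + x^3), the product of all factors after the first has coefficients 1,14,86,305,693,1064,1148,913 for degrees 0…7.
[x^7] = 1·913 + 1·1064 + 1·14 = 1991.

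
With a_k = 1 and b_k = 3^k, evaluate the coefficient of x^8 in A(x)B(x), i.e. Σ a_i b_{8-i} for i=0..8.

The convolution is the x^8 coefficient of A(x)B(x).
Σ = 1·6561 + 1·2187 + 1·729 + 1·243 + 1·81 + 1·27 + 1·9 + 1·3 + 1·1 = 9841.

9841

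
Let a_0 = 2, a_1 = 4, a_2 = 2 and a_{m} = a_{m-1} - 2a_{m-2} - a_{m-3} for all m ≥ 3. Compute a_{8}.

The ordinary generating function has denominator 1 - q + 2q^2 + q^3.
Iterating the recurrence: a_0,…,a_{8} = 2, 4, 2, -8, -16, -2, 38, 58, -16.

-16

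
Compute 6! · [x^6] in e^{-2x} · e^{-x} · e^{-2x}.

The EGF product rule gives c_6 = Σ_{k_1+k_2+k_3=6} C(6; k_1,k_2,k_3) · ∏ g_i(k_i), where e^{-2x} gives (-2)^k; e^{-x} gives (-1)^k; e^{-2x} gives (-2)^k.
g_1(k) for k = 0…6: 1, -2, 4, -8, 16, -32, 64.
g_2(k) for k = 0…6: 1, -1, 1, -1, 1, -1, 1.
g_3(k) for k = 0…6: 1, -2, 4, -8, 16, -32, 64.
First combine the last two factors: h(k) = Σ_j C(k,j)·g_2(j)·g_3(k−j) for k = 0…6: 1, -3, 9, -27, 81, -243, 729.
c_6 = Σ_k C(6,k)·g_1(k)·h(6−k) = 1·1·729 + 6·(-2)·(-243) + 15·4·81 + 20·(-8)·(-27) + 15·16·9 + 6·(-32)·(-3) + 1·64·1 = 729 + 2916 + 4860 + 4320 + 2160 + 576 + 64 = 15625.

15625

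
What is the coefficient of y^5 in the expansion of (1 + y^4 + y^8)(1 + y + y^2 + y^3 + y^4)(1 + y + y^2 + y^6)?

(1 + y^4 + y^8) has coefficients 1,0,0,0,1,0 for degrees 0…5.
(1 + y + y^2 + y^3 + y^4) has coefficients 1,1,1,1,1,0 for degrees 0…5.
Finally multiplying by (1 + y + y^2 + y^6), the product of all factors after the first has coefficients 1,2,3,3,3,2 for degrees 0…5.
[y^5] = 1·2 + 1·2 = 4.

4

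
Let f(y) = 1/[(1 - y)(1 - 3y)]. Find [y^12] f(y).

The denominator gives the recurrence a_n = 4a_(n−1) − 3a_(n−2) for n ≥ 2; the numerator fixes a_0 = 1, a_1 = 4.
Iterating: 1, 4, 13, 40, 121, 364, 1093, 3280, 9841, 29524, 88573, 265720, 797161, so a_12 = 797161.

797161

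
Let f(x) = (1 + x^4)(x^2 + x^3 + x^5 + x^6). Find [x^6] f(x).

(1 + x^4) has coefficients 1,0,0,0,1 for degrees 0…4.
(x^2 + x^3 + x^5 + x^6) has coefficients 0,0,1,1,0,1,1 for degrees 0…6.
[x^6] = 1·1 + 1·1 = 2.

2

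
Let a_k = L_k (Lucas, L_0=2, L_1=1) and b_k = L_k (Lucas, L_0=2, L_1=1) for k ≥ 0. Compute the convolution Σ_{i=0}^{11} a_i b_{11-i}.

The convolution is the t^11 coefficient of A(t)B(t).
Σ = 2·199 + 1·123 + 3·76 + 4·47 + 7·29 + 11·18 + 18·11 + 29·7 + 47·4 + 76·3 + 123·1 + 199·2 = 2676.

2676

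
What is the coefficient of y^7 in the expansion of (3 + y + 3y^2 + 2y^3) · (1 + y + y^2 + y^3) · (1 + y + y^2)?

7

(3 + y + 3y^2 + 2y^3) has coefficients 3,1,3,2 for degrees 0…3.
(1 + y + y^2 + y^3) has coefficients 1,1,1,1,0,0,0,0 for degrees 0…7.
Finally multiplying by (1 + y + y^2), the product of all factors after the first has coefficients 1,2,3,3,2,1,0,0 for degrees 0…7.
[y^7] = 3·0 + 1·0 + 3·1 + 2·2 = 7.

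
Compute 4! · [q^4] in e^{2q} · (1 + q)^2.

The EGF product rule gives c_4 = Σ_{k_1+k_2=4} C(4; k_1,k_2) · ∏ g_i(k_i), where e^{2q} gives (2)^k; (1+q)^2 gives the falling factorial (2)_k.
g_1(k) for k = 0…4: 1, 2, 4, 8, 16.
g_2(k) for k = 0…4: 1, 2, 2, 0, 0.
c_4 = Σ_k C(4,k)·g_1(k)·g_2(4−k) = 6·4·2 + 4·8·2 + 1·16·1 = 48 + 64 + 16 = 128.

128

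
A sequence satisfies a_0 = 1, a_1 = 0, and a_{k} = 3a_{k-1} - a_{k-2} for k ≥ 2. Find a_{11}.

The ordinary generating function has denominator 1 - 3t + t^2.
Iterating the recurrence: a_0,…,a_{11} = 1, 0, -1, -3, -8, -21, -55, -144, -377, -987, -2584, -6765.

-6765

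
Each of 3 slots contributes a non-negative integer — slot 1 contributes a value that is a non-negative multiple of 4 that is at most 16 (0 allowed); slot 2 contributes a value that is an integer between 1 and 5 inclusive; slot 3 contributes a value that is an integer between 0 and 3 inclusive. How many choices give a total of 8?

The generating function for the choices is (1 + x^4 + x^8 + x^12 + x^16)·(x + x^2 + x^3 + x^4 + x^5)·(1 + x + x^2 + x^3); the count is [x^8].
(1 + x^4 + x^8 + x^12 + x^16) has coefficients 1,0,0,0,1,0,0,0,1 for degrees 0…8.
(x + x^2 + x^3 + x^4 + x^5) has coefficients 0,1,1,1,1,1,0,0,0 for degrees 0…8.
Finally multiplying by (1 + x + x^2 + x^3), the product of all factors after the first has coefficients 0,1,2,3,4,4,3,2,1 for degrees 0…8.
[x^8] = 1·1 + 1·4 + 1·0 = 5.

5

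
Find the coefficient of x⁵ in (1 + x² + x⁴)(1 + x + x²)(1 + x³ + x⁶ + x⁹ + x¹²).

(1 + x² + x⁴) has coefficients 1,0,1,0,1 for degrees 0…4.
(1 + x + x²) has coefficients 1,1,1,0,0,0 for degrees 0…5.
Finally multiplying by (1 + x³ + x⁶ + x⁹ + x¹²), the product of all factors after the first has coefficients 1,1,1,1,1,1 for degrees 0…5.
[x⁵] = 1·1 + 1·1 + 1·1 = 3.

3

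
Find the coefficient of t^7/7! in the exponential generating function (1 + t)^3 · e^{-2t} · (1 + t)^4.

3344

The EGF product rule gives c_7 = Σ_{k_1+k_2+k_3=7} C(7; k_1,k_2,k_3) · ∏ g_i(k_i), where (1+t)^3 gives the falling factorial (3)_k; e^{-2t} gives (-2)^k; (1+t)^4 gives the falling factorial (4)_k.
g_1(k) for k = 0…7: 1, 3, 6, 6, 0, 0, 0, 0.
g_2(k) for k = 0…7: 1, -2, 4, -8, 16, -32, 64, -128.
g_3(k) for k = 0…7: 1, 4, 12, 24, 24, 0, 0, 0.
First combine the last two factors: h(k) = Σ_j C(k,j)·g_2(j)·g_3(k−j) for k = 0…7: 1, 2, 0, -8, 8, 48, -224, 320.
c_7 = Σ_k C(7,k)·g_1(k)·h(7−k) = 1·1·320 + 7·3·(-224) + 21·6·48 + 35·6·8 = 320 − 4704 + 6048 + 1680 = 3344.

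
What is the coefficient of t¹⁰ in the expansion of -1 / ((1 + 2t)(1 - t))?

-683

Partial fractions give a closed form: a_n = (-2/3)·(-2)^n + (-1/3)·1^n.
At n = 10: a_10 = -683.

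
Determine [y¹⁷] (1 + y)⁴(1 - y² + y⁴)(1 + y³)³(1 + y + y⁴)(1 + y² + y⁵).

(1 + y)⁴ has coefficients 1,4,6,4,1 for degrees 0…4.
(1 - y² + y⁴) has coefficients 1,0,-1,0,1,0,0,0,0,0,0,0,0,0,0,0,0,0 for degrees 0…17.
Multiplying by (1 + y³)³ gives running coefficients 1,0,-1,3,1,-3,3,3,-3,1,3,-1,0,1,0,0,0,0 for degrees 0…17.
Multiplying by (1 + y + y⁴) gives running coefficients 1,1,-1,2,5,-2,-1,9,1,-5,7,5,-4,2,4,-1,0,1 for degrees 0…17.
Finally multiplying by (1 + y² + y⁵), the product of all factors after the first has coefficients 1,1,0,3,4,1,5,6,2,9,6,-1,12,8,-5,8,9,-4 for degrees 0…17.
[y¹⁷] = 1·(-4) + 4·9 + 6·8 + 4·(-5) + 1·8 = 68.

68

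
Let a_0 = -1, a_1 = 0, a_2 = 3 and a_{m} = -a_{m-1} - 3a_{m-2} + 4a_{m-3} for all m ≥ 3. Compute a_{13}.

-11872

The ordinary generating function has denominator 1 + z + 3z^2 - 4z^3.
Iterating the recurrence: a_0,…,a_{13} = -1, 0, 3, -7, -2, 35, -57, -56, 367, -427, -898, 3647, -2661, -11872.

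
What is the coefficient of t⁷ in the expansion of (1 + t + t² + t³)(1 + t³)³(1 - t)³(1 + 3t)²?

(1 + t + t² + t³) has coefficients 1,1,1,1 for degrees 0…3.
(1 + t³)³ has coefficients 1,0,0,3,0,0,3,0 for degrees 0…7.
Multiplying by (1 - t)³ gives running coefficients 1,-3,3,2,-9,9,0,-9 for degrees 0…7.
Finally multiplying by (1 + 3t)², the product of all factors after the first has coefficients 1,3,-6,-7,30,-27,-27,72 for degrees 0…7.
[t⁷] = 1·72 + 1·(-27) + 1·(-27) + 1·30 = 48.

48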